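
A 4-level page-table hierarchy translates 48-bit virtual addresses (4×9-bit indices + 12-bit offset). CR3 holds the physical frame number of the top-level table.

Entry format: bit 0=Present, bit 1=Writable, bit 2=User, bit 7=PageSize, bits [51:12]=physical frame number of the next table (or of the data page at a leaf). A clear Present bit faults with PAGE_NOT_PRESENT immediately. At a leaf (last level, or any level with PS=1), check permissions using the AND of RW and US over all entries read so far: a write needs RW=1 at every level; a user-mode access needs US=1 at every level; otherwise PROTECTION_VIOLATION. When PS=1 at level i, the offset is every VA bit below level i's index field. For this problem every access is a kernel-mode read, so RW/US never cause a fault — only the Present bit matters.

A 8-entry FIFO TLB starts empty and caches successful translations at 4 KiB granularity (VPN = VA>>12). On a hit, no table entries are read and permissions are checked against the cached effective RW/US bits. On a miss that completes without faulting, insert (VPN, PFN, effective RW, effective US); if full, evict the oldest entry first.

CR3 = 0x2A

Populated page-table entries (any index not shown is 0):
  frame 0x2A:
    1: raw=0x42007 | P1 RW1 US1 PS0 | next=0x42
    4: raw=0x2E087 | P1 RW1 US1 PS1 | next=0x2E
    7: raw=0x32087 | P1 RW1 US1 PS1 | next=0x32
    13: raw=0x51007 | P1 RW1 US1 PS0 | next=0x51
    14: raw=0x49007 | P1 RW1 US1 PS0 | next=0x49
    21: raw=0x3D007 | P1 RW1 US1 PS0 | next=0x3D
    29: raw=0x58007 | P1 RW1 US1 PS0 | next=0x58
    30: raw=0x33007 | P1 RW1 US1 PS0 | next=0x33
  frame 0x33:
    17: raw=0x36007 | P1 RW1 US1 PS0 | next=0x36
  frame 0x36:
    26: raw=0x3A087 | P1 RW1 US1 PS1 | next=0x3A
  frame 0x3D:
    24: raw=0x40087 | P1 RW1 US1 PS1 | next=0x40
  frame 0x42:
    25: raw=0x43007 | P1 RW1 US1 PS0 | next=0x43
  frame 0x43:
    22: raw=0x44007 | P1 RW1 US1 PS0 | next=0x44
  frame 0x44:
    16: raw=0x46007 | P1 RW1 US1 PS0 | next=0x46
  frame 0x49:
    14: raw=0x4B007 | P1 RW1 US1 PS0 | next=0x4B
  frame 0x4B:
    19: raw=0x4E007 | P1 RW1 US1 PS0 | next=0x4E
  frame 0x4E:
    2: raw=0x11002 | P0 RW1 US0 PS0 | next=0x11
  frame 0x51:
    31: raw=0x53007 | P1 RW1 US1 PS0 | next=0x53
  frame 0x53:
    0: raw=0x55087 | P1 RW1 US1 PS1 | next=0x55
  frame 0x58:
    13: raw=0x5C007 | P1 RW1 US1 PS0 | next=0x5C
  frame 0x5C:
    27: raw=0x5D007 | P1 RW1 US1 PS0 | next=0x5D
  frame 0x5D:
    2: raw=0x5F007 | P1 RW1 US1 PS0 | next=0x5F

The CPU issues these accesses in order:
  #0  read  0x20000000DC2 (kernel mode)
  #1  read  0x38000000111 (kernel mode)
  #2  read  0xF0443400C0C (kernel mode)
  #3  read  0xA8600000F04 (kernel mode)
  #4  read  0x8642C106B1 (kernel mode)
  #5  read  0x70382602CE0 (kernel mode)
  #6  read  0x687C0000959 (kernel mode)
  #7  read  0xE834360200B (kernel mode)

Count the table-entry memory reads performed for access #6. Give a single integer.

Walk each access:
#0 VA=0x20000000DC2 (r,kernel):
  [0] read 0x2A idx=4: raw=0x2E087 flags P=1 W=1 U=1 S=1
  ✓ 0x2EDC2 (huge @L0)  — 1 lookups
#1 VA=0x38000000111 (r,kernel):
  [0] read 0x2A idx=7: raw=0x32087 flags P=1 W=1 U=1 S=1
  ✓ 0x32111 (huge @L0)  — 1 lookups
#2 VA=0xF0443400C0C (r,kernel):
  [0] read 0x2A idx=30: raw=0x33007 flags P=1 W=1 U=1 S=0
  [1] read 0x33 idx=17: raw=0x36007 flags P=1 W=1 U=1 S=0
  [2] read 0x36 idx=26: raw=0x3A087 flags P=1 W=1 U=1 S=1
  ✓ 0x3AC0C (huge @L2)  — 3 lookups
#3 VA=0xA8600000F04 (r,kernel):
  [0] read 0x2A idx=21: raw=0x3D007 flags P=1 W=1 U=1 S=0
  [1] read 0x3D idx=24: raw=0x40087 flags P=1 W=1 U=1 S=1
  ✓ 0x40F04 (huge @L1)  — 2 lookups
#4 VA=0x8642C106B1 (r,kernel):
  [0] read 0x2A idx=1: raw=0x42007 flags P=1 W=1 U=1 S=0
  [1] read 0x42 idx=25: raw=0x43007 flags P=1 W=1 U=1 S=0
  [2] read 0x43 idx=22: raw=0x44007 flags P=1 W=1 U=1 S=0
  [3] read 0x44 idx=16: raw=0x46007 flags P=1 W=1 U=1 S=0
  ✓ 0x466B1  — 4 lookups
#5 VA=0x70382602CE0 (r,kernel):
  [0] read 0x2A idx=14: raw=0x49007 flags P=1 W=1 U=1 S=0
  [1] read 0x49 idx=14: raw=0x4B007 flags P=1 W=1 U=1 S=0
  [2] read 0x4B idx=19: raw=0x4E007 flags P=1 W=1 U=1 S=0
  [3] read 0x4E idx=2: raw=0x11002 flags P=0 W=1 U=0 S=0
  → PAGE_NOT_PRESENT  (4 entries read)
#6 VA=0x687C0000959 (r,kernel):
  [0] read 0x2A idx=13: raw=0x51007 flags P=1 W=1 U=1 S=0
  [1] read 0x51 idx=31: raw=0x53007 flags P=1 W=1 U=1 S=0
  [2] read 0x53 idx=0: raw=0x55087 flags P=1 W=1 U=1 S=1
  ✓ 0x55959 (huge @L2)  — 3 lookups
#7 VA=0xE834360200B (r,kernel):
  [0] read 0x2A idx=29: raw=0x58007 flags P=1 W=1 U=1 S=0
  [1] read 0x58 idx=13: raw=0x5C007 flags P=1 W=1 U=1 S=0
  [2] read 0x5C idx=27: raw=0x5D007 flags P=1 W=1 U=1 S=0
  [3] read 0x5D idx=2: raw=0x5F007 flags P=1 W=1 U=1 S=0
  ✓ 0x5F00B  — 4 lookups

Entries read for #6: 3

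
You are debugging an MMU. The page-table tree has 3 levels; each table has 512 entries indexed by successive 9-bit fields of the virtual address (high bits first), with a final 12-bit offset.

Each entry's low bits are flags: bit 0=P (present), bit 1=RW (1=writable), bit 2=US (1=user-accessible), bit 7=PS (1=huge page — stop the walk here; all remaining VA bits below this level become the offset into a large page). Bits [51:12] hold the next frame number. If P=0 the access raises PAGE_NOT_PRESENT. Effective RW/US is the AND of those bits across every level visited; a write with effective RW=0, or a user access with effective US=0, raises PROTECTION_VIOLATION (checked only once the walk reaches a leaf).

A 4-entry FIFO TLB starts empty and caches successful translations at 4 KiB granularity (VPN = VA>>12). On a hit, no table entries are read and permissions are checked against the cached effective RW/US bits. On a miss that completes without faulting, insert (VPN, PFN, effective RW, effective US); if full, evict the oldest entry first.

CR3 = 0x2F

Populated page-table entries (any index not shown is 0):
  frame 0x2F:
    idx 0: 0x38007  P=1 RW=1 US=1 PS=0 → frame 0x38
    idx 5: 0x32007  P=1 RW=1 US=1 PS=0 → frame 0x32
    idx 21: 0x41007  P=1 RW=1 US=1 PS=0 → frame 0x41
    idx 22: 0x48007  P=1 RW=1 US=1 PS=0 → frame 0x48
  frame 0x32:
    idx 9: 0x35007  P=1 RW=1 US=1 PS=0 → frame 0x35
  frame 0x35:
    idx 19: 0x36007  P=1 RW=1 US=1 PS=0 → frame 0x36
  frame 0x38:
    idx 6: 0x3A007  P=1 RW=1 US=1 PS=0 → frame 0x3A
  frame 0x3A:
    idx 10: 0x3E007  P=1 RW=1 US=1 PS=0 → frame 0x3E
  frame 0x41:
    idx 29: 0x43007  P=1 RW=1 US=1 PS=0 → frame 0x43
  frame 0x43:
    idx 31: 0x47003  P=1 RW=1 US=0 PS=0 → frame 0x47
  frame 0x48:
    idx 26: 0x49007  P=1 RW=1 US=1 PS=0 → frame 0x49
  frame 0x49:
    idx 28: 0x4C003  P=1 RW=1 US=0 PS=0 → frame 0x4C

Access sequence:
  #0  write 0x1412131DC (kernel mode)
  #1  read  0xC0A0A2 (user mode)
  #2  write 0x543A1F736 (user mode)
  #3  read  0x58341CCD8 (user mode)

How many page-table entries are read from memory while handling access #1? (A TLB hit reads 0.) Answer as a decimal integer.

Walk each access:
#0 VA=0x1412131DC (w,kernel):
  L0: frame=0x2F idx=5 entry=0x32007 [P=1 RW=1 US=1 PS=0]
  L1: frame=0x32 idx=9 entry=0x35007 [P=1 RW=1 US=1 PS=0]
  L2: frame=0x35 idx=19 entry=0x36007 [P=1 RW=1 US=1 PS=0]
  → PA=0x361DC  (3 entries read)
#1 VA=0xC0A0A2 (r,user):
  L0: frame=0x2F idx=0 entry=0x38007 [P=1 RW=1 US=1 PS=0]
  L1: frame=0x38 idx=6 entry=0x3A007 [P=1 RW=1 US=1 PS=0]
  L2: frame=0x3A idx=10 entry=0x3E007 [P=1 RW=1 US=1 PS=0]
  → PA=0x3E0A2  (3 entries read)
#2 VA=0x543A1F736 (w,user):
  L0: frame=0x2F idx=21 entry=0x41007 [P=1 RW=1 US=1 PS=0]
  L1: frame=0x41 idx=29 entry=0x43007 [P=1 RW=1 US=1 PS=0]
  L2: frame=0x43 idx=31 entry=0x47003 [P=1 RW=1 US=0 PS=0]
  → PROTECTION_VIOLATION  (3 entries read)
#3 VA=0x58341CCD8 (r,user):
  L0: frame=0x2F idx=22 entry=0x48007 [P=1 RW=1 US=1 PS=0]
  L1: frame=0x48 idx=26 entry=0x49007 [P=1 RW=1 US=1 PS=0]
  L2: frame=0x49 idx=28 entry=0x4C003 [P=1 RW=1 US=0 PS=0]
  → PROTECTION_VIOLATION  (3 entries read)

Entries read for #1: 3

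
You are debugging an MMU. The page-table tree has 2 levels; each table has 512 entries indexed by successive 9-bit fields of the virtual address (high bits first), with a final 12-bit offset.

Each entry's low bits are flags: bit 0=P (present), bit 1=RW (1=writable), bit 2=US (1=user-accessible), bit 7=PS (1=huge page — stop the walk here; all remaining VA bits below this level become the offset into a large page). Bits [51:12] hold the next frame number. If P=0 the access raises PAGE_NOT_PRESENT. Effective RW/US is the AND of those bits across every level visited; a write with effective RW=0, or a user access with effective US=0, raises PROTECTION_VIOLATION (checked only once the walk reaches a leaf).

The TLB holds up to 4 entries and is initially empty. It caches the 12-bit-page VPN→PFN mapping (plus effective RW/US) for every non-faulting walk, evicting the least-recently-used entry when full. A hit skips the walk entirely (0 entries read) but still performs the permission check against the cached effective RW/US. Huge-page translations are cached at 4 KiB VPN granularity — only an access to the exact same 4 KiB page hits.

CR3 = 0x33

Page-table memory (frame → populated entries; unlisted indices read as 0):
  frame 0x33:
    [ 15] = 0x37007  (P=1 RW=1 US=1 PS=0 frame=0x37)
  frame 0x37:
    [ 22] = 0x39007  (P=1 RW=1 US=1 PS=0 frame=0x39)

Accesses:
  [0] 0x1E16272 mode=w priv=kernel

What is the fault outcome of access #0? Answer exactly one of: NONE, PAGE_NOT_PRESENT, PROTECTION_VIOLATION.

Per-access translation:
#0 VA=0x1E16272 (w,kernel):
  lvl0: tbl 0x33, slot 15 ⇒ 0x37007 (P1/RW1/US1/PS0)
  lvl1: tbl 0x37, slot 22 ⇒ 0x39007 (P1/RW1/US1/PS0)
  ⇒ phys 0x39272  [2 reads]

Access #0 fault: NONE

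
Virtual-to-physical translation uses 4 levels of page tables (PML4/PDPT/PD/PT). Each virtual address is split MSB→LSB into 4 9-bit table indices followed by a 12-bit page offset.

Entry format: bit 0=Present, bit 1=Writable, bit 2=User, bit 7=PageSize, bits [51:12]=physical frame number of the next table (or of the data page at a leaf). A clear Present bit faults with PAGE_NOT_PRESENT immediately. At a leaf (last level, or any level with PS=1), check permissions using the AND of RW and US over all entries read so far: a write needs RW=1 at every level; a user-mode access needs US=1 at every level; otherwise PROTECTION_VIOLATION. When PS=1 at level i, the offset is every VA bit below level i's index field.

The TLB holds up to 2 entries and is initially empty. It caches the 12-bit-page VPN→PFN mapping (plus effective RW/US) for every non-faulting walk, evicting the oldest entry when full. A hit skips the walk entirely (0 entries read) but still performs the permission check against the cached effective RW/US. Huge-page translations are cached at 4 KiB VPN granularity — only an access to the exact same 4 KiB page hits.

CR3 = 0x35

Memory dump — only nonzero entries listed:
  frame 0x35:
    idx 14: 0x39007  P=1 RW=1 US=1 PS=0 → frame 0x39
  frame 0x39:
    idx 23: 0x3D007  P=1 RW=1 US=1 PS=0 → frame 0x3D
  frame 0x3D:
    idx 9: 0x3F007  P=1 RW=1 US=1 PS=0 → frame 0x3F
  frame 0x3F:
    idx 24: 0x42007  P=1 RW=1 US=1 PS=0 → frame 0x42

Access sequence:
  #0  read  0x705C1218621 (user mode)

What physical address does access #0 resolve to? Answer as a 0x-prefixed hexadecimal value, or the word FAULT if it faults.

Per-access translation:
#0 VA=0x705C1218621 (r,user):
  L0 @0x35[14] → 0x39007  P=1,RW=1,US=1,PS=0
  L1 @0x39[23] → 0x3D007  P=1,RW=1,US=1,PS=0
  L2 @0x3D[9] → 0x3F007  P=1,RW=1,US=1,PS=0
  L3 @0x3F[24] → 0x42007  P=1,RW=1,US=1,PS=0
  ⇒ phys 0x42621  [4 reads]

Access #0 PA: 0x42621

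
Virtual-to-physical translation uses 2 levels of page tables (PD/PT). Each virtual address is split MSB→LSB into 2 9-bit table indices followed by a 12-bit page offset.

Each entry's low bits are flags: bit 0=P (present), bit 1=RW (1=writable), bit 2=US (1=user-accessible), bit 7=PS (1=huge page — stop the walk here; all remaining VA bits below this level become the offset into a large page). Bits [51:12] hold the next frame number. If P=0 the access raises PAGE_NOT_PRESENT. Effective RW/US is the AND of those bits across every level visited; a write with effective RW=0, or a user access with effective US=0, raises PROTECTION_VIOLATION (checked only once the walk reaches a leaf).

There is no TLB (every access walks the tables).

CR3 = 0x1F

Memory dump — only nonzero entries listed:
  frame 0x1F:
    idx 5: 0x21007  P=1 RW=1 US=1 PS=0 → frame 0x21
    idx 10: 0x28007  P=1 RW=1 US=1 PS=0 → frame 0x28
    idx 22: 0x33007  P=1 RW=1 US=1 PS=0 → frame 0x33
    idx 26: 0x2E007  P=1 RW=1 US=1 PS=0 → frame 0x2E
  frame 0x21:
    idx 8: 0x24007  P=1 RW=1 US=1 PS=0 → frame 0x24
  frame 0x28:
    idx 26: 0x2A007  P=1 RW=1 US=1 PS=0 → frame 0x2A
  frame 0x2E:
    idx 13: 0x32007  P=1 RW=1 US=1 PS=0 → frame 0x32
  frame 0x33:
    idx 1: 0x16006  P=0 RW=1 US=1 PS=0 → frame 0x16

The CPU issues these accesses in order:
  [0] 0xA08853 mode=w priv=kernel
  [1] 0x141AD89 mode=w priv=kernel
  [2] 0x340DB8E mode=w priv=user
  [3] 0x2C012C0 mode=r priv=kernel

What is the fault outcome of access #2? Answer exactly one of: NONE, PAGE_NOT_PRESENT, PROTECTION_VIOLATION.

Trace:
#0 VA=0xA08853 (w,kernel):
  [0] read 0x1F idx=5: raw=0x21007 flags P=1 W=1 U=1 S=0
  [1] read 0x21 idx=8: raw=0x24007 flags P=1 W=1 U=1 S=0
  ✓ 0x24853  — 2 lookups
#1 VA=0x141AD89 (w,kernel):
  [0] read 0x1F idx=10: raw=0x28007 flags P=1 W=1 U=1 S=0
  [1] read 0x28 idx=26: raw=0x2A007 flags P=1 W=1 U=1 S=0
  ✓ 0x2AD89  — 2 lookups
#2 VA=0x340DB8E (w,user):
  [0] read 0x1F idx=26: raw=0x2E007 flags P=1 W=1 U=1 S=0
  [1] read 0x2E idx=13: raw=0x32007 flags P=1 W=1 U=1 S=0
  ✓ 0x32B8E  — 2 lookups
#3 VA=0x2C012C0 (r,kernel):
  [0] read 0x1F idx=22: raw=0x33007 flags P=1 W=1 U=1 S=0
  [1] read 0x33 idx=1: raw=0x16006 flags P=0 W=1 U=1 S=0
  ⇒ fault: PAGE_NOT_PRESENT  — 2 lookups

Access #2 fault: NONE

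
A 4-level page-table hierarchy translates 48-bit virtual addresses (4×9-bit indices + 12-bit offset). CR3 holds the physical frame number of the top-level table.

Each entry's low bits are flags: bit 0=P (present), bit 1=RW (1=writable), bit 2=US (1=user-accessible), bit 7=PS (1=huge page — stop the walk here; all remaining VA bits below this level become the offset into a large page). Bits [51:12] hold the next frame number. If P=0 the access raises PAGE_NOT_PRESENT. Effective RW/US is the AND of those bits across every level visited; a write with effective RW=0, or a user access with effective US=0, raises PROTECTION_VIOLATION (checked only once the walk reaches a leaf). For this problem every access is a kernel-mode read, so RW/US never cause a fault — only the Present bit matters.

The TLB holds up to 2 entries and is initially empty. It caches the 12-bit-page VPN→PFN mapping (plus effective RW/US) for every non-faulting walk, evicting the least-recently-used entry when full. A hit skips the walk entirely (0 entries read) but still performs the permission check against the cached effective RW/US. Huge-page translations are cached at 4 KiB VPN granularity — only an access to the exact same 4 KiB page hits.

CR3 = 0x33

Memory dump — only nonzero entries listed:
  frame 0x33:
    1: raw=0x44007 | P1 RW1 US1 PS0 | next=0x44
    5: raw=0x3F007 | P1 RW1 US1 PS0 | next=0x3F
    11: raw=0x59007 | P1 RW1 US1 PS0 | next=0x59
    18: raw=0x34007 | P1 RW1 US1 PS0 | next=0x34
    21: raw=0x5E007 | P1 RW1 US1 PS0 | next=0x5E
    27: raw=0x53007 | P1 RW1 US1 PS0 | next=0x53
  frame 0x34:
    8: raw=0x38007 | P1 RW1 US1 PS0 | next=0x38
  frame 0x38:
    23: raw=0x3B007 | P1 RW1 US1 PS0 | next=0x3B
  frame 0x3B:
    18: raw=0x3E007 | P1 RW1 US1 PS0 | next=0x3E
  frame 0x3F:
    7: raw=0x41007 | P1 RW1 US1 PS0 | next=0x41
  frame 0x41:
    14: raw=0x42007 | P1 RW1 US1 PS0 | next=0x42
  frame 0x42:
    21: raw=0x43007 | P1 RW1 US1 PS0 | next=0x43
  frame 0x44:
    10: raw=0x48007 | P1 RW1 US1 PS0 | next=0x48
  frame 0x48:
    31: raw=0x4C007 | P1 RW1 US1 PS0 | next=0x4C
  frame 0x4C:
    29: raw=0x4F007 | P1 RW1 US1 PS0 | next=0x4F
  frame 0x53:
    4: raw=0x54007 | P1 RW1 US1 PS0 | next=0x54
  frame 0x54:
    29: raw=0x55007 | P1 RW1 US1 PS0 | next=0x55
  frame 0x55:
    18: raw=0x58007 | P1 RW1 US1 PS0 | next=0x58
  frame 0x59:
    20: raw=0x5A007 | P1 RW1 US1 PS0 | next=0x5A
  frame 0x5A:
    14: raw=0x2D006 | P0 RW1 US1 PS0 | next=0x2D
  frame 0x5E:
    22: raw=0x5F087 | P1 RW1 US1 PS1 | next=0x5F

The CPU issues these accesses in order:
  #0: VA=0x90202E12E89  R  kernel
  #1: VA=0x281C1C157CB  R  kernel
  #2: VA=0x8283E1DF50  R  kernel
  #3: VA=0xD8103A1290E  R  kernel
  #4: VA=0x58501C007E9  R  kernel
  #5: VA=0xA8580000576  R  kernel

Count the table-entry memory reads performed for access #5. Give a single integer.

Trace:
#0 VA=0x90202E12E89 (r,kernel):
  [0] read 0x33 idx=18: raw=0x34007 flags P=1 W=1 U=1 S=0
  [1] read 0x34 idx=8: raw=0x38007 flags P=1 W=1 U=1 S=0
  [2] read 0x38 idx=23: raw=0x3B007 flags P=1 W=1 U=1 S=0
  [3] read 0x3B idx=18: raw=0x3E007 flags P=1 W=1 U=1 S=0
  → PA=0x3EE89  (4 entries read)
#1 VA=0x281C1C157CB (r,kernel):
  [0] read 0x33 idx=5: raw=0x3F007 flags P=1 W=1 U=1 S=0
  [1] read 0x3F idx=7: raw=0x41007 flags P=1 W=1 U=1 S=0
  [2] read 0x41 idx=14: raw=0x42007 flags P=1 W=1 U=1 S=0
  [3] read 0x42 idx=21: raw=0x43007 flags P=1 W=1 U=1 S=0
  → PA=0x437CB  (4 entries read)
#2 VA=0x8283E1DF50 (r,kernel):
  [0] read 0x33 idx=1: raw=0x44007 flags P=1 W=1 U=1 S=0
  [1] read 0x44 idx=10: raw=0x48007 flags P=1 W=1 U=1 S=0
  [2] read 0x48 idx=31: raw=0x4C007 flags P=1 W=1 U=1 S=0
  [3] read 0x4C idx=29: raw=0x4F007 flags P=1 W=1 U=1 S=0
  → PA=0x4FF50  (4 entries read)
#3 VA=0xD8103A1290E (r,kernel):
  [0] read 0x33 idx=27: raw=0x53007 flags P=1 W=1 U=1 S=0
  [1] read 0x53 idx=4: raw=0x54007 flags P=1 W=1 U=1 S=0
  [2] read 0x54 idx=29: raw=0x55007 flags P=1 W=1 U=1 S=0
  [3] read 0x55 idx=18: raw=0x58007 flags P=1 W=1 U=1 S=0
  → PA=0x5890E  (4 entries read)
#4 VA=0x58501C007E9 (r,kernel):
  [0] read 0x33 idx=11: raw=0x59007 flags P=1 W=1 U=1 S=0
  [1] read 0x59 idx=20: raw=0x5A007 flags P=1 W=1 U=1 S=0
  [2] read 0x5A idx=14: raw=0x2D006 flags P=0 W=1 U=1 S=0
  ✗ PAGE_NOT_PRESENT  [3 reads]
#5 VA=0xA8580000576 (r,kernel):
  [0] read 0x33 idx=21: raw=0x5E007 flags P=1 W=1 U=1 S=0
  [1] read 0x5E idx=22: raw=0x5F087 flags P=1 W=1 U=1 S=1
  → PA=0x5F576 (huge @L1)  (2 entries read)

Entries read for #5: 2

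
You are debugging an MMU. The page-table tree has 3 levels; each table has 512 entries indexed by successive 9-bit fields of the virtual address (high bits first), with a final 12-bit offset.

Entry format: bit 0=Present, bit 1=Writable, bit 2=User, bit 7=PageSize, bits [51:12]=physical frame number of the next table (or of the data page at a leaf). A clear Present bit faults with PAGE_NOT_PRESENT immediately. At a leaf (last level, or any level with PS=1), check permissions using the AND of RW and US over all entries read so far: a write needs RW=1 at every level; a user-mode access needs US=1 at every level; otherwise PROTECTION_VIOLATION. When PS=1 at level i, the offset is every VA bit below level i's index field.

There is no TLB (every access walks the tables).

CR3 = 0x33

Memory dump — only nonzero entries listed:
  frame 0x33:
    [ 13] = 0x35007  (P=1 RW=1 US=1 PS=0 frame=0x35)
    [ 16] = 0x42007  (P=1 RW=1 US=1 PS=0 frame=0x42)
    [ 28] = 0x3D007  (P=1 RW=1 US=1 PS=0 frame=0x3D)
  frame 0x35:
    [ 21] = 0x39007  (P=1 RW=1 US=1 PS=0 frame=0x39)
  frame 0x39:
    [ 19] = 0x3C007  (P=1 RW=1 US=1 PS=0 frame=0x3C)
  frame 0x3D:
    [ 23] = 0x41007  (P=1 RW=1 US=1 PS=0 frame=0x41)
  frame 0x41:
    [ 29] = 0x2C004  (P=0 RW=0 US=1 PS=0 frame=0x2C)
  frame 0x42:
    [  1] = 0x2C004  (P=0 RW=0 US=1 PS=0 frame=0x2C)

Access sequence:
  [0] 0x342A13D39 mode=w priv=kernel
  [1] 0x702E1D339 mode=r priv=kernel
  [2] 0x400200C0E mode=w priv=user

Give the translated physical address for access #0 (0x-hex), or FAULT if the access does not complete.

Per-access translation:
#0 VA=0x342A13D39 (w,kernel):
  lvl0: tbl 0x33, slot 13 ⇒ 0x35007 (P1/RW1/US1/PS0)
  lvl1: tbl 0x35, slot 21 ⇒ 0x39007 (P1/RW1/US1/PS0)
  lvl2: tbl 0x39, slot 19 ⇒ 0x3C007 (P1/RW1/US1/PS0)
  ⇒ phys 0x3CD39  [3 reads]
#1 VA=0x702E1D339 (r,kernel):
  lvl0: tbl 0x33, slot 28 ⇒ 0x3D007 (P1/RW1/US1/PS0)
  lvl1: tbl 0x3D, slot 23 ⇒ 0x41007 (P1/RW1/US1/PS0)
  lvl2: tbl 0x41, slot 29 ⇒ 0x2C004 (P0/RW0/US1/PS0)
  → PAGE_NOT_PRESENT  (3 entries read)
#2 VA=0x400200C0E (w,user):
  lvl0: tbl 0x33, slot 16 ⇒ 0x42007 (P1/RW1/US1/PS0)
  lvl1: tbl 0x42, slot 1 ⇒ 0x2C004 (P0/RW0/US1/PS0)
  → PAGE_NOT_PRESENT  (2 entries read)

Access #0 PA: 0x3CD39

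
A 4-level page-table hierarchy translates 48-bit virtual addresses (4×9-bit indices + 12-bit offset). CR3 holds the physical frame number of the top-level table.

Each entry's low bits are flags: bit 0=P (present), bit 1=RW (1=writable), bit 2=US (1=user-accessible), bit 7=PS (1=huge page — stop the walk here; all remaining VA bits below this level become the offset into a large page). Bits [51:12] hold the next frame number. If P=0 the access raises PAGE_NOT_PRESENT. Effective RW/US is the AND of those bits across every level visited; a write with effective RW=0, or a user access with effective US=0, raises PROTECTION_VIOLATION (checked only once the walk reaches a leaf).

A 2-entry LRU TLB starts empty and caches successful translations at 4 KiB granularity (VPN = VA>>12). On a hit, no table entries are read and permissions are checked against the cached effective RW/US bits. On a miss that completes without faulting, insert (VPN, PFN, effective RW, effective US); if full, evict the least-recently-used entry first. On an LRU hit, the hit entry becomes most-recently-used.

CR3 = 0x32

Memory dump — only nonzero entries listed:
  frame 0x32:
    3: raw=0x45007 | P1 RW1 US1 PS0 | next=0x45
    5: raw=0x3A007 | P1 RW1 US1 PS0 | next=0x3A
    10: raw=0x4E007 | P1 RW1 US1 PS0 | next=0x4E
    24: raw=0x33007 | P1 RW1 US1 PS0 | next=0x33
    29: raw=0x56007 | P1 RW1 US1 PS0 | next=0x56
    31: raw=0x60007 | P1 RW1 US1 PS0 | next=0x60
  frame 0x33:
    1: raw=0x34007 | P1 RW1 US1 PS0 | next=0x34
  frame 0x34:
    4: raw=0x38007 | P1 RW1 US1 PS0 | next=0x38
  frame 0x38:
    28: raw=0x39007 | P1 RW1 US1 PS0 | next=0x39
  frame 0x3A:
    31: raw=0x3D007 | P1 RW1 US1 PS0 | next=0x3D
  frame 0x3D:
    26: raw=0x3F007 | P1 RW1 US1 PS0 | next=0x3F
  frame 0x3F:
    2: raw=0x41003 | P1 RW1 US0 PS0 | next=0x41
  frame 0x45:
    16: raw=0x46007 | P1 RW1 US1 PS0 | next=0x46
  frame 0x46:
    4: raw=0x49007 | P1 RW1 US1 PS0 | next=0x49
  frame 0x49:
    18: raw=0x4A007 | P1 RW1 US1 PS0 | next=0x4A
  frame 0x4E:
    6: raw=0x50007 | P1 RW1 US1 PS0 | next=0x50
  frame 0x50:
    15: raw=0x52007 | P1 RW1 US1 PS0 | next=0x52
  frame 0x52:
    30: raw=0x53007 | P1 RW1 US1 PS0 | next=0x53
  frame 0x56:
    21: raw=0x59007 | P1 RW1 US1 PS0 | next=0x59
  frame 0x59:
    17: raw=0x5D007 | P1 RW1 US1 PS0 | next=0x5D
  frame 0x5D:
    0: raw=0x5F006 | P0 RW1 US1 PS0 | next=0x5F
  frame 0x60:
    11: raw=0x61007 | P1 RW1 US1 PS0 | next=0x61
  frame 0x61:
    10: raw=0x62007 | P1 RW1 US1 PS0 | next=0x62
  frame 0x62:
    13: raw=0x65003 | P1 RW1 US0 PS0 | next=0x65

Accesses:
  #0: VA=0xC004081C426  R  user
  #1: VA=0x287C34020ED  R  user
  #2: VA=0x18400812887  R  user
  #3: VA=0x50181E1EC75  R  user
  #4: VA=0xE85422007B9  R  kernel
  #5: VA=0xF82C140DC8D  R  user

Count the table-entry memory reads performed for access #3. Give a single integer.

Walk each access:
#0 VA=0xC004081C426 (r,user):
  L0 @0x32[24] → 0x33007  P=1,RW=1,US=1,PS=0
  L1 @0x33[1] → 0x34007  P=1,RW=1,US=1,PS=0
  L2 @0x34[4] → 0x38007  P=1,RW=1,US=1,PS=0
  L3 @0x38[28] → 0x39007  P=1,RW=1,US=1,PS=0
  ⇒ phys 0x39426  [4 reads]
#1 VA=0x287C34020ED (r,user):
  L0 @0x32[5] → 0x3A007  P=1,RW=1,US=1,PS=0
  L1 @0x3A[31] → 0x3D007  P=1,RW=1,US=1,PS=0
  L2 @0x3D[26] → 0x3F007  P=1,RW=1,US=1,PS=0
  L3 @0x3F[2] → 0x41003  P=1,RW=1,US=0,PS=0
  ⇒ fault: PROTECTION_VIOLATION  — 4 lookups
#2 VA=0x18400812887 (r,user):
  L0 @0x32[3] → 0x45007  P=1,RW=1,US=1,PS=0
  L1 @0x45[16] → 0x46007  P=1,RW=1,US=1,PS=0
  L2 @0x46[4] → 0x49007  P=1,RW=1,US=1,PS=0
  L3 @0x49[18] → 0x4A007  P=1,RW=1,US=1,PS=0
  ⇒ phys 0x4A887  [4 reads]
#3 VA=0x50181E1EC75 (r,user):
  L0 @0x32[10] → 0x4E007  P=1,RW=1,US=1,PS=0
  L1 @0x4E[6] → 0x50007  P=1,RW=1,US=1,PS=0
  L2 @0x50[15] → 0x52007  P=1,RW=1,US=1,PS=0
  L3 @0x52[30] → 0x53007  P=1,RW=1,US=1,PS=0
  ⇒ phys 0x53C75  [4 reads]
#4 VA=0xE85422007B9 (r,kernel):
  L0 @0x32[29] → 0x56007  P=1,RW=1,US=1,PS=0
  L1 @0x56[21] → 0x59007  P=1,RW=1,US=1,PS=0
  L2 @0x59[17] → 0x5D007  P=1,RW=1,US=1,PS=0
  L3 @0x5D[0] → 0x5F006  P=0,RW=1,US=1,PS=0
  ⇒ fault: PAGE_NOT_PRESENT  — 4 lookups
#5 VA=0xF82C140DC8D (r,user):
  L0 @0x32[31] → 0x60007  P=1,RW=1,US=1,PS=0
  L1 @0x60[11] → 0x61007  P=1,RW=1,US=1,PS=0
  L2 @0x61[10] → 0x62007  P=1,RW=1,US=1,PS=0
  L3 @0x62[13] → 0x65003  P=1,RW=1,US=0,PS=0
  ⇒ fault: PROTECTION_VIOLATION  — 4 lookups

Entries read for #3: 4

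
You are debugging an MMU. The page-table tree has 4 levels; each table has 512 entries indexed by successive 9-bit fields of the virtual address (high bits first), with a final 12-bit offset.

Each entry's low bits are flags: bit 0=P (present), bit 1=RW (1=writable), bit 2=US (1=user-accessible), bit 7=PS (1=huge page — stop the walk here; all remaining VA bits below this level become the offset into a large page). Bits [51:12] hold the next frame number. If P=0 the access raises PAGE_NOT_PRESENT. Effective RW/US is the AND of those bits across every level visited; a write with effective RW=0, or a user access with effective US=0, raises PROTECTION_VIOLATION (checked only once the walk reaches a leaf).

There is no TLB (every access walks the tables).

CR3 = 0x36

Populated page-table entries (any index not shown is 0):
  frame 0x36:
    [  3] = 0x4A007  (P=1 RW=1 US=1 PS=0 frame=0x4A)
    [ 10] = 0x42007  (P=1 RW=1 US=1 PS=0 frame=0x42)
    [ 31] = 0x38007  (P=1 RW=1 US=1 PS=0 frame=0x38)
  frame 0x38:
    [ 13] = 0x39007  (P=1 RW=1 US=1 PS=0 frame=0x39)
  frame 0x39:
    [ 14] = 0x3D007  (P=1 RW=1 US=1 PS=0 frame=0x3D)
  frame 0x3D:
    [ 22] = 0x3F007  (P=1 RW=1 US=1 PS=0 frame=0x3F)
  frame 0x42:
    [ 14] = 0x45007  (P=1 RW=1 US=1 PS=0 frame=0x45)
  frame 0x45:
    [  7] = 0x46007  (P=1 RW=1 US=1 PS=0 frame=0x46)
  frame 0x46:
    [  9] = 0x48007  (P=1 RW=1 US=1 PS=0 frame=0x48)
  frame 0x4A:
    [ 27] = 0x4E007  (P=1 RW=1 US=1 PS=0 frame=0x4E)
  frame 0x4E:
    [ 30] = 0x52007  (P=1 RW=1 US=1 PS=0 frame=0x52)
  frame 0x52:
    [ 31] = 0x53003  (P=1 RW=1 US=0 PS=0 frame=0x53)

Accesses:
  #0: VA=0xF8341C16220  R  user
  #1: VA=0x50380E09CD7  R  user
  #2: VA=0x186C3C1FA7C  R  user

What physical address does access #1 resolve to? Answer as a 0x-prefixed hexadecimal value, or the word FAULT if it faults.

Per-access translation:
#0 VA=0xF8341C16220 (r,user):
  [0] read 0x36 idx=31: raw=0x38007 flags P=1 W=1 U=1 S=0
  [1] read 0x38 idx=13: raw=0x39007 flags P=1 W=1 U=1 S=0
  [2] read 0x39 idx=14: raw=0x3D007 flags P=1 W=1 U=1 S=0
  [3] read 0x3D idx=22: raw=0x3F007 flags P=1 W=1 U=1 S=0
  → PA=0x3F220  (4 entries read)
#1 VA=0x50380E09CD7 (r,user):
  [0] read 0x36 idx=10: raw=0x42007 flags P=1 W=1 U=1 S=0
  [1] read 0x42 idx=14: raw=0x45007 flags P=1 W=1 U=1 S=0
  [2] read 0x45 idx=7: raw=0x46007 flags P=1 W=1 U=1 S=0
  [3] read 0x46 idx=9: raw=0x48007 flags P=1 W=1 U=1 S=0
  → PA=0x48CD7  (4 entries read)
#2 VA=0x186C3C1FA7C (r,user):
  [0] read 0x36 idx=3: raw=0x4A007 flags P=1 W=1 U=1 S=0
  [1] read 0x4A idx=27: raw=0x4E007 flags P=1 W=1 U=1 S=0
  [2] read 0x4E idx=30: raw=0x52007 flags P=1 W=1 U=1 S=0
  [3] read 0x52 idx=31: raw=0x53003 flags P=1 W=1 U=0 S=0
  ⇒ fault: PROTECTION_VIOLATION  — 4 lookups

Access #1 PA: 0x48CD7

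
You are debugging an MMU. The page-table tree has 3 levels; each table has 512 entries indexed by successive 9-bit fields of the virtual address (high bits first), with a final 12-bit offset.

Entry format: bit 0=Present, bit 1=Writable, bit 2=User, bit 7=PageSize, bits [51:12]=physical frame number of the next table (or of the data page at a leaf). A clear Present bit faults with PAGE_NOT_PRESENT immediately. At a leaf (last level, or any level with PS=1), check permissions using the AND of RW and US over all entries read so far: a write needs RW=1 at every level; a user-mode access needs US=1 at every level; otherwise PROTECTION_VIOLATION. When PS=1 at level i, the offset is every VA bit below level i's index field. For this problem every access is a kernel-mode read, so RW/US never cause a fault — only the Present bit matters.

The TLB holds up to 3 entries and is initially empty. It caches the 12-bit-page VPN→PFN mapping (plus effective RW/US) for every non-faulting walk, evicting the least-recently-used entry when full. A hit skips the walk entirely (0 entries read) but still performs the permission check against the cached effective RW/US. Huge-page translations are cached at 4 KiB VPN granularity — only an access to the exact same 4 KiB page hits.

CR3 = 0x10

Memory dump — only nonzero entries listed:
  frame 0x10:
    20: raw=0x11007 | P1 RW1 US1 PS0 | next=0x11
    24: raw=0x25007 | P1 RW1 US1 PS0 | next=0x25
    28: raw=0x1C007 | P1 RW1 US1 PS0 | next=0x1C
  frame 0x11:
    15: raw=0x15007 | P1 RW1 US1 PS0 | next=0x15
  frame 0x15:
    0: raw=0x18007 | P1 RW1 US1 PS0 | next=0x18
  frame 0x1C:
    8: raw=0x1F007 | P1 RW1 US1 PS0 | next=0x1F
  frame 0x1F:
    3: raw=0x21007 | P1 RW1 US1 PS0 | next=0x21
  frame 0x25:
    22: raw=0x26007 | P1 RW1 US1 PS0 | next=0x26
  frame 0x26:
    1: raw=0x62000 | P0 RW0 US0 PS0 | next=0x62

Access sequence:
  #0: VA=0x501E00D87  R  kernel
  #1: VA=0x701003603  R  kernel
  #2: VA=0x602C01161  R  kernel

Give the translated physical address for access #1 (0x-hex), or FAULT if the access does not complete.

Trace:
#0 VA=0x501E00D87 (r,kernel):
  L0: frame=0x10 idx=20 entry=0x11007 [P=1 RW=1 US=1 PS=0]
  L1: frame=0x11 idx=15 entry=0x15007 [P=1 RW=1 US=1 PS=0]
  L2: frame=0x15 idx=0 entry=0x18007 [P=1 RW=1 US=1 PS=0]
  ✓ 0x18D87  — 3 lookups
#1 VA=0x701003603 (r,kernel):
  L0: frame=0x10 idx=28 entry=0x1C007 [P=1 RW=1 US=1 PS=0]
  L1: frame=0x1C idx=8 entry=0x1F007 [P=1 RW=1 US=1 PS=0]
  L2: frame=0x1F idx=3 entry=0x21007 [P=1 RW=1 US=1 PS=0]
  ✓ 0x21603  — 3 lookups
#2 VA=0x602C01161 (r,kernel):
  L0: frame=0x10 idx=24 entry=0x25007 [P=1 RW=1 US=1 PS=0]
  L1: frame=0x25 idx=22 entry=0x26007 [P=1 RW=1 US=1 PS=0]
  L2: frame=0x26 idx=1 entry=0x62000 [P=0 RW=0 US=0 PS=0]
  ✗ PAGE_NOT_PRESENT  [3 reads]

Access #1 PA: 0x21603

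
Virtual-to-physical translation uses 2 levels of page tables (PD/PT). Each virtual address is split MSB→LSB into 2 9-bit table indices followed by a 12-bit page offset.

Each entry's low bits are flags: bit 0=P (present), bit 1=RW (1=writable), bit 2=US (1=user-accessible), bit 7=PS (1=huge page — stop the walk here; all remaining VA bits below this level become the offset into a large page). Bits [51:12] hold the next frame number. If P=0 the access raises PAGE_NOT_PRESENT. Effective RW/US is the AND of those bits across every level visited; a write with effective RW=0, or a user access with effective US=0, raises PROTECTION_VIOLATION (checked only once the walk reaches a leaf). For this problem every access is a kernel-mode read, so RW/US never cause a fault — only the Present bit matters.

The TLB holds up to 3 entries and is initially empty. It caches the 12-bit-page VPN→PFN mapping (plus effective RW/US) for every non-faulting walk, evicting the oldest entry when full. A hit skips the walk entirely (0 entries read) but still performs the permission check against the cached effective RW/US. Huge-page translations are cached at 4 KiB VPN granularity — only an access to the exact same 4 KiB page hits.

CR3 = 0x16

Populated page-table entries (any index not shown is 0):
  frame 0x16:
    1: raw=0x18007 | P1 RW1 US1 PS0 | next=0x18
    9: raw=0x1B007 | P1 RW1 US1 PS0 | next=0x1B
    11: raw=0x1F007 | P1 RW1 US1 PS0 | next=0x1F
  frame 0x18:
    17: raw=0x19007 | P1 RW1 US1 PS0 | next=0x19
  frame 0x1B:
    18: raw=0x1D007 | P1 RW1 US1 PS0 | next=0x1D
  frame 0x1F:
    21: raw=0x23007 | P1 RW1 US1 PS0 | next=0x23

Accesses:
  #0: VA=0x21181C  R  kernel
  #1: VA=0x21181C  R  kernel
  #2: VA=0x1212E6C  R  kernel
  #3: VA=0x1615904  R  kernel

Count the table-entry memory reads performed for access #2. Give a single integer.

Per-access translation:
#0 VA=0x21181C (r,kernel):
  L0: frame=0x16 idx=1 entry=0x18007 [P=1 RW=1 US=1 PS=0]
  L1: frame=0x18 idx=17 entry=0x19007 [P=1 RW=1 US=1 PS=0]
  ⇒ phys 0x1981C  [2 reads]
#1 VA=0x21181C (r,kernel):
  TLB hit vpn=0x211 → PA=0x1981C
#2 VA=0x1212E6C (r,kernel):
  L0: frame=0x16 idx=9 entry=0x1B007 [P=1 RW=1 US=1 PS=0]
  L1: frame=0x1B idx=18 entry=0x1D007 [P=1 RW=1 US=1 PS=0]
  ⇒ phys 0x1DE6C  [2 reads]
#3 VA=0x1615904 (r,kernel):
  L0: frame=0x16 idx=11 entry=0x1F007 [P=1 RW=1 US=1 PS=0]
  L1: frame=0x1F idx=21 entry=0x23007 [P=1 RW=1 US=1 PS=0]
  ⇒ phys 0x23904  [2 reads]

Entries read for #2: 2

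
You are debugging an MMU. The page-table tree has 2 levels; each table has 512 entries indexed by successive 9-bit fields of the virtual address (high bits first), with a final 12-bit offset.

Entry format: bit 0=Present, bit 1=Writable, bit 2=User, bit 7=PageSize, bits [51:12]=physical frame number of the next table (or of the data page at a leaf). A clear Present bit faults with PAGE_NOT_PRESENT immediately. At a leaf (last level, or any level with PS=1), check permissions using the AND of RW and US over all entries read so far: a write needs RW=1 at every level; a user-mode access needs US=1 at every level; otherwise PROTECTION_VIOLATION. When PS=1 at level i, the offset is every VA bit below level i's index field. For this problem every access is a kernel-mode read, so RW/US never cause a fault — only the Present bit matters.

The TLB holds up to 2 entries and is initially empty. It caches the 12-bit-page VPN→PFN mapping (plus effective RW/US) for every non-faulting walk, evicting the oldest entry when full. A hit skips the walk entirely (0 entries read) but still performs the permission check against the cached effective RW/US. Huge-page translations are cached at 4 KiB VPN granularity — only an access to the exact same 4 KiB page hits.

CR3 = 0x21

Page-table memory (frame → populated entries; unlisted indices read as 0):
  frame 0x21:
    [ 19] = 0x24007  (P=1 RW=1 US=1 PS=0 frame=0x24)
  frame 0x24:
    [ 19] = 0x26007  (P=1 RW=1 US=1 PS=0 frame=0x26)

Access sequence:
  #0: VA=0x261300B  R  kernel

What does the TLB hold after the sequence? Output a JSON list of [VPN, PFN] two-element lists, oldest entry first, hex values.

Per-access translation:
#0 VA=0x261300B (r,kernel):
  L0: frame=0x21 idx=19 entry=0x24007 [P=1 RW=1 US=1 PS=0]
  L1: frame=0x24 idx=19 entry=0x26007 [P=1 RW=1 US=1 PS=0]
  ⇒ phys 0x2600B  [2 reads]

TLB: [["0x2613", "0x26"]]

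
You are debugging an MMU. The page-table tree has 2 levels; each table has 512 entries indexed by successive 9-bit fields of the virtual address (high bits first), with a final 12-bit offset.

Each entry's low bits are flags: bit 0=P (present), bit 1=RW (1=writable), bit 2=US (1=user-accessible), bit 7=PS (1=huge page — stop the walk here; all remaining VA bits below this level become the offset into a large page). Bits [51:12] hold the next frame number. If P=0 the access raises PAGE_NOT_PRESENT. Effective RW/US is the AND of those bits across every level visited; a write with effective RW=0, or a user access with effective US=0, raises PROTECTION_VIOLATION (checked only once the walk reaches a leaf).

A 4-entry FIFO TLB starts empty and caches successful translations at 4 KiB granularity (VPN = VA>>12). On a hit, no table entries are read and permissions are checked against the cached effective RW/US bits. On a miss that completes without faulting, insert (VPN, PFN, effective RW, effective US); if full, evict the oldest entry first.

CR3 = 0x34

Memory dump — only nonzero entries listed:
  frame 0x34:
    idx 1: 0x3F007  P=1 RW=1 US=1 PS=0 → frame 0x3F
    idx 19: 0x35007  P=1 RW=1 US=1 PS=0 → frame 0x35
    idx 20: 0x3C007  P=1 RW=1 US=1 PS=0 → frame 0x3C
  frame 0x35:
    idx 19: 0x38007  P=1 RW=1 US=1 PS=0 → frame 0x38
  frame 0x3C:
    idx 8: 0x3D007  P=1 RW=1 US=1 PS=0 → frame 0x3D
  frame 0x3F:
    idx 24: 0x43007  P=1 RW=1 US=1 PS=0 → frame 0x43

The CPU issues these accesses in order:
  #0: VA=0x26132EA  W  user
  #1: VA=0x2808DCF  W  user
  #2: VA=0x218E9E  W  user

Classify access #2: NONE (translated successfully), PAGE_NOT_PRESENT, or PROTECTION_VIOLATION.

Per-access translation:
#0 VA=0x26132EA (w,user):
  [0] read 0x34 idx=19: raw=0x35007 flags P=1 W=1 U=1 S=0
  [1] read 0x35 idx=19: raw=0x38007 flags P=1 W=1 U=1 S=0
  ✓ 0x382EA  — 2 lookups
#1 VA=0x2808DCF (w,user):
  [0] read 0x34 idx=20: raw=0x3C007 flags P=1 W=1 U=1 S=0
  [1] read 0x3C idx=8: raw=0x3D007 flags P=1 W=1 U=1 S=0
  ✓ 0x3DDCF  — 2 lookups
#2 VA=0x218E9E (w,user):
  [0] read 0x34 idx=1: raw=0x3F007 flags P=1 W=1 U=1 S=0
  [1] read 0x3F idx=24: raw=0x43007 flags P=1 W=1 U=1 S=0
  ✓ 0x43E9E  — 2 lookups

Access #2 fault: NONE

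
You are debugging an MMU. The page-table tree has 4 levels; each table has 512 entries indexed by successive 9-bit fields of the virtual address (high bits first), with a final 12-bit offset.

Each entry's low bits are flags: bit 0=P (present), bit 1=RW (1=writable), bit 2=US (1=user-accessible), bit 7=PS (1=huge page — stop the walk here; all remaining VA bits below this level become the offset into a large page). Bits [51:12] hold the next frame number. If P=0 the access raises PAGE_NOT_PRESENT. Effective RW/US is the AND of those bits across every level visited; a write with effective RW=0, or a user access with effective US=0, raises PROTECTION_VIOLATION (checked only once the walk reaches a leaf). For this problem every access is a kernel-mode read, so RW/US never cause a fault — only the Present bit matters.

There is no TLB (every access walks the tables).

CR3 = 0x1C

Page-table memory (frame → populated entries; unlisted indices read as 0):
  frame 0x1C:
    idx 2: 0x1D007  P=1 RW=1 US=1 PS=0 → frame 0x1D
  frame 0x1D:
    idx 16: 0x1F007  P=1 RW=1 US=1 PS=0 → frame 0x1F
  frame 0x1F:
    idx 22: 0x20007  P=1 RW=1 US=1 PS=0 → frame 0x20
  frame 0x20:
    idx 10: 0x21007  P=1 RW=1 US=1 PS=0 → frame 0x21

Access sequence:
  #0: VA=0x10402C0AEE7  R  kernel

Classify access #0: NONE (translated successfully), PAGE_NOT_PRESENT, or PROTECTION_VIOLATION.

Trace:
#0 VA=0x10402C0AEE7 (r,kernel):
  [0] read 0x1C idx=2: raw=0x1D007 flags P=1 W=1 U=1 S=0
  [1] read 0x1D idx=16: raw=0x1F007 flags P=1 W=1 U=1 S=0
  [2] read 0x1F idx=22: raw=0x20007 flags P=1 W=1 U=1 S=0
  [3] read 0x20 idx=10: raw=0x21007 flags P=1 W=1 U=1 S=0
  ✓ 0x21EE7  — 4 lookups

Access #0 fault: NONE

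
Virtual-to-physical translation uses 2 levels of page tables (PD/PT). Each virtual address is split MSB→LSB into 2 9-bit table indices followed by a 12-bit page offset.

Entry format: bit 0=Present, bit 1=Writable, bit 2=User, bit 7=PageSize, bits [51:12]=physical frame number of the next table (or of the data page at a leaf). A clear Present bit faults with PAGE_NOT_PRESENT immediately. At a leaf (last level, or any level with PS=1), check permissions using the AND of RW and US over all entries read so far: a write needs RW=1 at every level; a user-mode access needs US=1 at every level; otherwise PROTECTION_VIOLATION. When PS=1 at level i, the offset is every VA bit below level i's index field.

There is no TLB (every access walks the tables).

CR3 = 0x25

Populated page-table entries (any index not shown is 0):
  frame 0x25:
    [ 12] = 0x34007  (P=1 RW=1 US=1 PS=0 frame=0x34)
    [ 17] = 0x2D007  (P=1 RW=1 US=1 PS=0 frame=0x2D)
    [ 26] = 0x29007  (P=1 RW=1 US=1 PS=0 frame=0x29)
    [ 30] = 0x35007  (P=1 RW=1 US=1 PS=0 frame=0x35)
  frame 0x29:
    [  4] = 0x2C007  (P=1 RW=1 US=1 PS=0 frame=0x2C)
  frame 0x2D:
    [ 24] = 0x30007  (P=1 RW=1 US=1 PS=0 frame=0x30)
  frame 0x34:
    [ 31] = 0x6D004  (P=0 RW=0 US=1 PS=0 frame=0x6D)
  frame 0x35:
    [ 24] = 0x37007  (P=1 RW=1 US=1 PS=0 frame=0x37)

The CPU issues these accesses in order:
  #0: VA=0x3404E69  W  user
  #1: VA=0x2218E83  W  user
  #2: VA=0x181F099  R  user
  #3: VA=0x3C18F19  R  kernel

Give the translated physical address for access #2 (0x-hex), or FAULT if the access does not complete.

Walk each access:
#0 VA=0x3404E69 (w,user):
  L0 @0x25[26] → 0x29007  P=1,RW=1,US=1,PS=0
  L1 @0x29[4] → 0x2C007  P=1,RW=1,US=1,PS=0
  ⇒ phys 0x2CE69  [2 reads]
#1 VA=0x2218E83 (w,user):
  L0 @0x25[17] → 0x2D007  P=1,RW=1,US=1,PS=0
  L1 @0x2D[24] → 0x30007  P=1,RW=1,US=1,PS=0
  ⇒ phys 0x30E83  [2 reads]
#2 VA=0x181F099 (r,user):
  L0 @0x25[12] → 0x34007  P=1,RW=1,US=1,PS=0
  L1 @0x34[31] → 0x6D004  P=0,RW=0,US=1,PS=0
  → PAGE_NOT_PRESENT  (2 entries read)
#3 VA=0x3C18F19 (r,kernel):
  L0 @0x25[30] → 0x35007  P=1,RW=1,US=1,PS=0
  L1 @0x35[24] → 0x37007  P=1,RW=1,US=1,PS=0
  ⇒ phys 0x37F19  [2 reads]

Access #2 PA: FAULT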